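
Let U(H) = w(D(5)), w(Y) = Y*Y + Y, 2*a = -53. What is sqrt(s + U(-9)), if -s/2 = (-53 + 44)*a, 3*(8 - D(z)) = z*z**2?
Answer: sqrt(5605)/3 ≈ 24.956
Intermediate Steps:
a = -53/2 (a = (1/2)*(-53) = -53/2 ≈ -26.500)
D(z) = 8 - z**3/3 (D(z) = 8 - z*z**2/3 = 8 - z**3/3)
w(Y) = Y + Y**2 (w(Y) = Y**2 + Y = Y + Y**2)
s = -477 (s = -2*(-53 + 44)*(-53)/2 = -(-18)*(-53)/2 = -2*477/2 = -477)
U(H) = 9898/9 (U(H) = (8 - 1/3*5**3)*(1 + (8 - 1/3*5**3)) = (8 - 1/3*125)*(1 + (8 - 1/3*125)) = (8 - 125/3)*(1 + (8 - 125/3)) = -101*(1 - 101/3)/3 = -101/3*(-98/3) = 9898/9)
sqrt(s + U(-9)) = sqrt(-477 + 9898/9) = sqrt(5605/9) = sqrt(5605)/3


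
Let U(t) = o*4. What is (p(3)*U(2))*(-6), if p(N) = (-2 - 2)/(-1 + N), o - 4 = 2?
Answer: 288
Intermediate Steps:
o = 6 (o = 4 + 2 = 6)
p(N) = -4/(-1 + N)
U(t) = 24 (U(t) = 6*4 = 24)
(p(3)*U(2))*(-6) = (-4/(-1 + 3)*24)*(-6) = (-4/2*24)*(-6) = (-4*½*24)*(-6) = -2*24*(-6) = -48*(-6) = 288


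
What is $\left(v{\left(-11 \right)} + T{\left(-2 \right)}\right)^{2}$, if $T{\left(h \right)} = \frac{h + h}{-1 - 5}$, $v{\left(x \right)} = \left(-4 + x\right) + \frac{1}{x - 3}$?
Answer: $\frac{366025}{1764} \approx 207.5$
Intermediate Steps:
$v{\left(x \right)} = -4 + x + \frac{1}{-3 + x}$ ($v{\left(x \right)} = \left(-4 + x\right) + \frac{1}{-3 + x} = -4 + x + \frac{1}{-3 + x}$)
$T{\left(h \right)} = - \frac{h}{3}$ ($T{\left(h \right)} = \frac{2 h}{-6} = 2 h \left(- \frac{1}{6}\right) = - \frac{h}{3}$)
$\left(v{\left(-11 \right)} + T{\left(-2 \right)}\right)^{2} = \left(\frac{13 + \left(-11\right)^{2} - -77}{-3 - 11} - - \frac{2}{3}\right)^{2} = \left(\frac{13 + 121 + 77}{-14} + \frac{2}{3}\right)^{2} = \left(\left(- \frac{1}{14}\right) 211 + \frac{2}{3}\right)^{2} = \left(- \frac{211}{14} + \frac{2}{3}\right)^{2} = \left(- \frac{605}{42}\right)^{2} = \frac{366025}{1764}$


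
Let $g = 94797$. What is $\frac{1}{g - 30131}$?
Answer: $\frac{1}{64666} \approx 1.5464 \cdot 10^{-5}$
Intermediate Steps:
$\frac{1}{g - 30131} = \frac{1}{94797 - 30131} = \frac{1}{64666}$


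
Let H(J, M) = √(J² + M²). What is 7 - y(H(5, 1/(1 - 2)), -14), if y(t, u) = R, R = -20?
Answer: 27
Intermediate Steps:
y(t, u) = -20
7 - y(H(5, 1/(1 - 2)), -14) = 7 - 1*(-20) = 7 + 20 = 27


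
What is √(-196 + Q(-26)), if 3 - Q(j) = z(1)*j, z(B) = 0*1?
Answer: I*√193 ≈ 13.892*I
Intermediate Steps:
z(B) = 0
Q(j) = 3 (Q(j) = 3 - 0*j = 3 - 1*0 = 3 + 0 = 3)
√(-196 + Q(-26)) = √(-196 + 3) = √(-193) = I*√193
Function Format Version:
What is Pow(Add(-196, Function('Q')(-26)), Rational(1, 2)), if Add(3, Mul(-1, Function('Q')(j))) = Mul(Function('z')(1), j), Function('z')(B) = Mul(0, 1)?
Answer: Mul(I, Pow(193, Rational(1, 2))) ≈ Mul(13.892, I)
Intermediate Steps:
Function('z')(B) = 0
Function('Q')(j) = 3 (Function('Q')(j) = Add(3, Mul(-1, Mul(0, j))) = Add(3, Mul(-1, 0)) = Add(3, 0) = 3)
Pow(Add(-196, Function('Q')(-26)), Rational(1, 2)) = Pow(Add(-196, 3), Rational(1, 2)) = Pow(-193, Rational(1, 2)) = Mul(I, Pow(193, Rational(1, 2)))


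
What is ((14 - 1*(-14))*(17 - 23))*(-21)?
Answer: 3528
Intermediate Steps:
((14 - 1*(-14))*(17 - 23))*(-21) = ((14 + 14)*(-6))*(-21) = (28*(-6))*(-21) = -168*(-21) = 3528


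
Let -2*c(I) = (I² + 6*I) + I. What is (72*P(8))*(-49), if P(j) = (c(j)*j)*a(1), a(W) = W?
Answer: 1693440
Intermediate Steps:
c(I) = -7*I/2 - I²/2 (c(I) = -((I² + 6*I) + I)/2 = -(I² + 7*I)/2 = -7*I/2 - I²/2)
P(j) = -j²*(7 + j)/2 (P(j) = ((-j*(7 + j)/2)*j)*1 = -j²*(7 + j)/2*1 = -j²*(7 + j)/2)
(72*P(8))*(-49) = (72*((½)*8²*(-7 - 1*8)))*(-49) = (72*((½)*64*(-7 - 8)))*(-49) = (72*((½)*64*(-15)))*(-49) = (72*(-480))*(-49) = -34560*(-49) = 1693440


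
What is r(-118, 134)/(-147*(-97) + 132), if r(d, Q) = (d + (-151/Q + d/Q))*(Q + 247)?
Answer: -157099/49446 ≈ -3.1772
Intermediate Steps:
r(d, Q) = (247 + Q)*(d - 151/Q + d/Q) (r(d, Q) = (d - 151/Q + d/Q)*(247 + Q) = (247 + Q)*(d - 151/Q + d/Q))
r(-118, 134)/(-147*(-97) + 132) = ((-37297 + 247*(-118) + 134*(-151 + 248*(-118) + 134*(-118)))/134)/(-147*(-97) + 132) = ((-37297 - 29146 + 134*(-151 - 29264 - 15812))/134)/(14259 + 132) = ((-37297 - 29146 + 134*(-45227))/134)/14391 = ((-37297 - 29146 - 6060418)/134)*(1/14391) = ((1/134)*(-6126861))*(1/14391) = -6126861/134*1/14391 = -157099/49446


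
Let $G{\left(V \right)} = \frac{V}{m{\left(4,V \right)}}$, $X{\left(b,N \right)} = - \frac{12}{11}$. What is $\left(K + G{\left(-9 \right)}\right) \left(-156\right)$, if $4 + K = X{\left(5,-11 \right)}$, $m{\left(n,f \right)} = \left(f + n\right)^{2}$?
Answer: $\frac{233844}{275} \approx 850.34$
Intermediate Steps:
$X{\left(b,N \right)} = - \frac{12}{11}$ ($X{\left(b,N \right)} = \left(-12\right) \frac{1}{11} = - \frac{12}{11}$)
$K = - \frac{56}{11}$ ($K = -4 - \frac{12}{11} = - \frac{56}{11} \approx -5.0909$)
$G{\left(V \right)} = \frac{V}{\left(4 + V\right)^{2}}$ ($G{\left(V \right)} = \frac{V}{\left(V + 4\right)^{2}} = \frac{V}{\left(4 + V\right)^{2}}$)
$\left(K + G{\left(-9 \right)}\right) \left(-156\right) = \left(- \frac{56}{11} - \frac{9}{\left(4 - 9\right)^{2}}\right) \left(-156\right) = \left(- \frac{56}{11} - \frac{9}{25}\right) \left(-156\right) = \left(- \frac{1499}{275}\right) \left(-156\right) = \frac{233844}{275}$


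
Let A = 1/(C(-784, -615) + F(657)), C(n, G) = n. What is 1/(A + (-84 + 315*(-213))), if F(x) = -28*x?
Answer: -19180/1288493221 ≈ -1.4886e-5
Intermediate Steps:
A = -1/19180 (A = 1/(-784 - 28*657) = 1/(-784 - 18396) = 1/(-19180) = -1/19180 ≈ -5.2138e-5)
1/(A + (-84 + 315*(-213))) = 1/(-1/19180 + (-84 + 315*(-213))) = 1/(-1/19180 + (-84 - 67095)) = 1/(-1/19180 - 67179) = 1/(-1288493221/19180) = -19180/1288493221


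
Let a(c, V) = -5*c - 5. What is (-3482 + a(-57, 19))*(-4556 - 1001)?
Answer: 17793514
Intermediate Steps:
a(c, V) = -5 - 5*c
(-3482 + a(-57, 19))*(-4556 - 1001) = (-3482 + (-5 - 5*(-57)))*(-4556 - 1001) = (-3482 + (-5 + 285))*(-5557) = (-3482 + 280)*(-5557) = -3202*(-5557) = 17793514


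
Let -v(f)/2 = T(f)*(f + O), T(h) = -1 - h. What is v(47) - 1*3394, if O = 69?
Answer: 7742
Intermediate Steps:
v(f) = -2*(-1 - f)*(69 + f) (v(f) = -2*(-1 - f)*(f + 69) = -2*(-1 - f)*(69 + f))
v(47) - 1*3394 = 2*(1 + 47)*(69 + 47) - 1*3394 = 2*48*116 - 3394 = 11136 - 3394 = 7742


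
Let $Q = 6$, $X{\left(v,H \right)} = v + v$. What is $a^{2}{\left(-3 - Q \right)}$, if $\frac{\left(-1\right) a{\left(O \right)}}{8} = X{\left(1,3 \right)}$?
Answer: $256$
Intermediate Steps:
$X{\left(v,H \right)} = 2 v$
$a{\left(O \right)} = -16$ ($a{\left(O \right)} = - 8 \cdot 2 \cdot 1 = \left(-8\right) 2 = -16$)
$a^{2}{\left(-3 - Q \right)} = \left(-16\right)^{2} = 256$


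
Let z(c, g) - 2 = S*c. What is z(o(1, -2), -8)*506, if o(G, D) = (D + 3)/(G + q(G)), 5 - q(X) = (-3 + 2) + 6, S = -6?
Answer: -2024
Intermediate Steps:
q(X) = 0 (q(X) = 5 - ((-3 + 2) + 6) = 5 - (-1 + 6) = 5 - 1*5 = 5 - 5 = 0)
o(G, D) = (3 + D)/G (o(G, D) = (D + 3)/(G + 0) = (3 + D)/G)
z(c, g) = 2 - 6*c
z(o(1, -2), -8)*506 = (2 - 6*(3 - 2)/1)*506 = (2 - 6)*506 = -4*506 = -2024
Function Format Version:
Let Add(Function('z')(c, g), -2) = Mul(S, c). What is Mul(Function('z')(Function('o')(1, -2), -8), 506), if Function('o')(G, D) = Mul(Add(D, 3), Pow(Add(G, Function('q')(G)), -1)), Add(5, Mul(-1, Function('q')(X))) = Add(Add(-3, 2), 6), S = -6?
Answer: -2024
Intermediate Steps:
Function('q')(X) = 0 (Function('q')(X) = Add(5, Mul(-1, Add(Add(-3, 2), 6))) = Add(5, Mul(-1, Add(-1, 6))) = Add(5, Mul(-1, 5)) = Add(5, -5) = 0)
Function('o')(G, D) = Mul(Pow(G, -1), Add(3, D)) (Function('o')(G, D) = Mul(Add(D, 3), Pow(Add(G, 0), -1)) = Mul(Add(3, D), Pow(G, -1)) = Mul(Pow(G, -1), Add(3, D)))
Function('z')(c, g) = Add(2, Mul(-6, c))
Mul(Function('z')(Function('o')(1, -2), -8), 506) = Mul(Add(2, Mul(-6, Mul(Pow(1, -1), Add(3, -2)))), 506) = Mul(Add(2, Mul(-6, Mul(1, 1))), 506) = Mul(Add(2, Mul(-6, 1)), 506) = Mul(Add(2, -6), 506) = Mul(-4, 506) = -2024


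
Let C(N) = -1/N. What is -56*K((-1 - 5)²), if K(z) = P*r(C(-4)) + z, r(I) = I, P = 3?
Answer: -2058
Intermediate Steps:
K(z) = ¾ + z (K(z) = 3*(-1/(-4)) + z = 3*(-1*(-¼)) + z = 3*(¼) + z = ¾ + z)
-56*K((-1 - 5)²) = -56*(¾ + (-1 - 5)²) = -56*(¾ + (-6)²) = -56*(¾ + 36) = -56*147/4 = -2058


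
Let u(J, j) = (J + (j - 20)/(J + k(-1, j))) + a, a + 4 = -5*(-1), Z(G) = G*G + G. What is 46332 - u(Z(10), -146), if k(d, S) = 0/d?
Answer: 2542238/55 ≈ 46223.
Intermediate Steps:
k(d, S) = 0
Z(G) = G + G**2 (Z(G) = G**2 + G = G + G**2)
a = 1 (a = -4 - 5*(-1) = -4 + 5 = 1)
u(J, j) = 1 + J + (-20 + j)/J (u(J, j) = (J + (j - 20)/(J + 0)) + 1 = (J + (-20 + j)/J) + 1 = 1 + J + (-20 + j)/J)
46332 - u(Z(10), -146) = 46332 - (-20 + 10*(1 + 10) - 146 + (10*(1 + 10))**2)/(10*(1 + 10)) = 46332 - (-20 + 10*11 - 146 + (10*11)**2)/(10*11) = 46332 - (-20 + 110 - 146 + 110**2)/110 = 46332 - (-20 + 110 - 146 + 12100)/110 = 46332 - 12044/110 = 46332 - 1*6022/55 = 46332 - 6022/55 = 2542238/55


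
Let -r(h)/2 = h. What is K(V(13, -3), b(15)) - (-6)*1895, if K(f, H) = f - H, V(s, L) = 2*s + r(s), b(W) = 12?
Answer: 11358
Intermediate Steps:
r(h) = -2*h
V(s, L) = 0 (V(s, L) = 2*s - 2*s = 0)
K(V(13, -3), b(15)) - (-6)*1895 = (0 - 1*12) - (-6)*1895 = (0 - 12) - 1*(-11370) = -12 + 11370 = 11358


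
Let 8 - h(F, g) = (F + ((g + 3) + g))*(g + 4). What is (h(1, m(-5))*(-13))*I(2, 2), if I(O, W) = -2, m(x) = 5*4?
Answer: -27248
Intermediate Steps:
m(x) = 20
h(F, g) = 8 - (4 + g)*(3 + F + 2*g) (h(F, g) = 8 - (F + ((g + 3) + g))*(g + 4) = 8 - (F + ((3 + g) + g))*(4 + g) = 8 - (F + (3 + 2*g))*(4 + g) = 8 - (3 + F + 2*g)*(4 + g) = 8 - (4 + g)*(3 + F + 2*g))
(h(1, m(-5))*(-13))*I(2, 2) = ((-4 - 11*20 - 4*1 - 2*20**2 - 1*1*20)*(-13))*(-2) = ((-4 - 220 - 4 - 2*400 - 20)*(-13))*(-2) = ((-4 - 220 - 4 - 800 - 20)*(-13))*(-2) = -1048*(-13)*(-2) = 13624*(-2) = -27248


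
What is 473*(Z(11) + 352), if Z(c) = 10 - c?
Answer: 166023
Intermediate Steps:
473*(Z(11) + 352) = 473*((10 - 1*11) + 352) = 473*((10 - 11) + 352) = 473*(-1 + 352) = 473*351 = 166023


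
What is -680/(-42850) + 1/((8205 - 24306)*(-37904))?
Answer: 41499880957/2615102522640 ≈ 0.015869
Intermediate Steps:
-680/(-42850) + 1/((8205 - 24306)*(-37904)) = -680*(-1/42850) - 1/37904/(-16101) = 68/4285 - 1/16101*(-1/37904) = 68/4285 + 1/610292304 = 41499880957/2615102522640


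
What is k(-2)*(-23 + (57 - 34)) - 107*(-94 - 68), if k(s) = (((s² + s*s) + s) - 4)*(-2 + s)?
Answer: 17334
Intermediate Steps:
k(s) = (-2 + s)*(-4 + s + 2*s²) (k(s) = (((s² + s²) + s) - 4)*(-2 + s) = ((2*s² + s) - 4)*(-2 + s) = ((s + 2*s²) - 4)*(-2 + s) = (-4 + s + 2*s²)*(-2 + s) = (-2 + s)*(-4 + s + 2*s²))
k(-2)*(-23 + (57 - 34)) - 107*(-94 - 68) = (8 - 6*(-2) - 3*(-2)² + 2*(-2)³)*(-23 + (57 - 34)) - 107*(-94 - 68) = (8 + 12 - 3*4 + 2*(-8))*(-23 + 23) - 107*(-162) = (8 + 12 - 12 - 16)*0 - 1*(-17334) = -8*0 + 17334 = 0 + 17334 = 17334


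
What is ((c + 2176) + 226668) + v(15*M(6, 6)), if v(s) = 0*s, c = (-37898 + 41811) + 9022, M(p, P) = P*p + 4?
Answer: 241779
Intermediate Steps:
M(p, P) = 4 + P*p
c = 12935 (c = 3913 + 9022 = 12935)
v(s) = 0
((c + 2176) + 226668) + v(15*M(6, 6)) = ((12935 + 2176) + 226668) + 0 = (15111 + 226668) + 0 = 241779 + 0 = 241779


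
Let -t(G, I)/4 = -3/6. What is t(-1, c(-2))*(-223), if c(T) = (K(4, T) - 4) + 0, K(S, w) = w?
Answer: -446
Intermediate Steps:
c(T) = -4 + T (c(T) = (T - 4) + 0 = (-4 + T) + 0 = -4 + T)
t(G, I) = 2 (t(G, I) = -(-12)/6 = -4*(-½) = 2)
t(-1, c(-2))*(-223) = 2*(-223) = -446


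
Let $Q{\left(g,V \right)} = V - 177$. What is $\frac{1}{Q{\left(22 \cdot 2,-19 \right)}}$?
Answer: $- \frac{1}{196} \approx -0.005102$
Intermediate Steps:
$Q{\left(g,V \right)} = -177 + V$
$\frac{1}{Q{\left(22 \cdot 2,-19 \right)}} = \frac{1}{-177 - 19} = \frac{1}{-196} = - \frac{1}{196}$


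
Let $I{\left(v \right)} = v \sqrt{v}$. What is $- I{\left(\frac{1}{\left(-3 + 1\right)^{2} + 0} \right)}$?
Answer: $- \frac{1}{8} \approx -0.125$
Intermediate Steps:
$I{\left(v \right)} = v^{\frac{3}{2}}$
$- I{\left(\frac{1}{\left(-3 + 1\right)^{2} + 0} \right)} = - \left(\frac{1}{\left(-3 + 1\right)^{2} + 0}\right)^{\frac{3}{2}} = - \left(\frac{1}{\left(-2\right)^{2} + 0}\right)^{\frac{3}{2}} = - \left(\frac{1}{4 + 0}\right)^{\frac{3}{2}} = - \left(\frac{1}{4}\right)^{\frac{3}{2}} = - \frac{1}{8}$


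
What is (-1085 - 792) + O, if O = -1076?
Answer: -2953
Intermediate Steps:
(-1085 - 792) + O = (-1085 - 792) - 1076 = -1877 - 1076 = -2953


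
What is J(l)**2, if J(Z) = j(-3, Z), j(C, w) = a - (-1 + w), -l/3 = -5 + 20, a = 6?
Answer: 2704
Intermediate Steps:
l = -45 (l = -3*(-5 + 20) = -3*15 = -45)
j(C, w) = 7 - w (j(C, w) = 6 - (-1 + w) = 6 + (1 - w) = 7 - w)
J(Z) = 7 - Z
J(l)**2 = (7 - 1*(-45))**2 = (7 + 45)**2 = 52**2 = 2704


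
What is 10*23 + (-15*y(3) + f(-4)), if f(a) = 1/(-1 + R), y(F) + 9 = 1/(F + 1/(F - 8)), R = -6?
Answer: 719/2 ≈ 359.50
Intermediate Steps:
y(F) = -9 + 1/(F + 1/(-8 + F)) (y(F) = -9 + 1/(F + 1/(F - 8)) = -9 + 1/(F + 1/(-8 + F)))
f(a) = -1/7 (f(a) = 1/(-1 - 6) = 1/(-7) = -1/7)
10*23 + (-15*y(3) + f(-4)) = 10*23 + (-15*(-17 - 9*3**2 + 73*3)/(1 + 3**2 - 8*3) - 1/7) = 230 + (-15*(-17 - 9*9 + 219)/(1 + 9 - 24) - 1/7) = 230 + (-15*(-17 - 81 + 219)/(-14) - 1/7) = 230 + (-(-15)*121/14 - 1/7) = 230 + (-15*(-121/14) - 1/7) = 230 + (1815/14 - 1/7) = 230 + 259/2 = 719/2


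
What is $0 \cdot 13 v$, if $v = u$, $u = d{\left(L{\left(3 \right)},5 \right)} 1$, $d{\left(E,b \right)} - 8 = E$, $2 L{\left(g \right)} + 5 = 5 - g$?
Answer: $0$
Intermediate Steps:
$L{\left(g \right)} = - \frac{g}{2}$ ($L{\left(g \right)} = - \frac{5}{2} + \frac{5 - g}{2} = - \frac{5}{2} - \left(- \frac{5}{2} + \frac{g}{2}\right) = - \frac{g}{2}$)
$d{\left(E,b \right)} = 8 + E$
$u = \frac{13}{2}$ ($u = \left(8 - \frac{3}{2}\right) 1 = \frac{13}{2} \cdot 1 = \frac{13}{2} \approx 6.5$)
$v = \frac{13}{2} \approx 6.5$
$0 \cdot 13 v = 0 \cdot 13 \cdot \frac{13}{2} = 0 \cdot \frac{13}{2} = 0$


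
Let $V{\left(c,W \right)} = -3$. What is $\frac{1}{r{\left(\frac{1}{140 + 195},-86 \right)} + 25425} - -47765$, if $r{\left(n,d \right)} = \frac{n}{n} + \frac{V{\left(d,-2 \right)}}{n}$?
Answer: $\frac{1166469066}{24421} \approx 47765.0$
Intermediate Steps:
$r{\left(n,d \right)} = 1 - \frac{3}{n}$ ($r{\left(n,d \right)} = \frac{n}{n} - \frac{3}{n} = 1 - \frac{3}{n}$)
$\frac{1}{r{\left(\frac{1}{140 + 195},-86 \right)} + 25425} - -47765 = \frac{1}{\frac{-3 + \frac{1}{140 + 195}}{\frac{1}{140 + 195}} + 25425} - -47765 = \frac{1}{\frac{-3 + \frac{1}{335}}{\frac{1}{335}} + 25425} + 47765 = \frac{1}{\frac{1}{\frac{1}{335}} \left(-3 + \frac{1}{335}\right) + 25425} + 47765 = \frac{1}{335 \left(- \frac{1004}{335}\right) + 25425} + 47765 = \frac{1}{-1004 + 25425} + 47765 = \frac{1}{24421} + 47765 = \frac{1166469066}{24421}$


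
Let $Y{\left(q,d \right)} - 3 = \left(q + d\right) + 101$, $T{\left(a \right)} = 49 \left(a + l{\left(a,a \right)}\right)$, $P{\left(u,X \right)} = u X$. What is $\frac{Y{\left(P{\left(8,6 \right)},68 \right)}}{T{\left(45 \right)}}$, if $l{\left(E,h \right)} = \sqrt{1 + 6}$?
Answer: $\frac{4950}{49441} - \frac{110 \sqrt{7}}{49441} \approx 0.094233$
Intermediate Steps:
$l{\left(E,h \right)} = \sqrt{7}$
$P{\left(u,X \right)} = X u$
$T{\left(a \right)} = 49 a + 49 \sqrt{7}$ ($T{\left(a \right)} = 49 \left(a + \sqrt{7}\right) = 49 a + 49 \sqrt{7}$)
$Y{\left(q,d \right)} = 104 + d + q$ ($Y{\left(q,d \right)} = 3 + \left(\left(q + d\right) + 101\right) = 3 + \left(\left(d + q\right) + 101\right) = 3 + \left(101 + d + q\right) = 104 + d + q$)
$\frac{Y{\left(P{\left(8,6 \right)},68 \right)}}{T{\left(45 \right)}} = \frac{104 + 68 + 6 \cdot 8}{49 \cdot 45 + 49 \sqrt{7}} = \frac{104 + 68 + 48}{2205 + 49 \sqrt{7}} = \frac{220}{2205 + 49 \sqrt{7}}$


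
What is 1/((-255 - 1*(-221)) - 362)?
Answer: -1/396 ≈ -0.0025253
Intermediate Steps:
1/((-255 - 1*(-221)) - 362) = 1/((-255 + 221) - 362) = 1/(-34 - 362) = 1/(-396) = -1/396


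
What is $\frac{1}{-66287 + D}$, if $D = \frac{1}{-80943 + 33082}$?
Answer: $- \frac{47861}{3172562108} \approx -1.5086 \cdot 10^{-5}$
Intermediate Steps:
$D = - \frac{1}{47861}$ ($D = \frac{1}{-47861} = - \frac{1}{47861} \approx -2.0894 \cdot 10^{-5}$)
$\frac{1}{-66287 + D} = \frac{1}{-66287 - \frac{1}{47861}} = \frac{1}{- \frac{3172562108}{47861}} = - \frac{47861}{3172562108}$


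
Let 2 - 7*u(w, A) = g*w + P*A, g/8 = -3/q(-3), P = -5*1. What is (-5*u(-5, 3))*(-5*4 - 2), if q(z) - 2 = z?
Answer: 15070/7 ≈ 2152.9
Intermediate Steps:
P = -5
q(z) = 2 + z
g = 24 (g = 8*(-3/(2 - 3)) = 8*(-3/(-1)) = 8*(-3*(-1)) = 8*3 = 24)
u(w, A) = 2/7 - 24*w/7 + 5*A/7 (u(w, A) = 2/7 - (24*w - 5*A)/7 = 2/7 - (-5*A + 24*w)/7 = 2/7 + (-24*w/7 + 5*A/7) = 2/7 - 24*w/7 + 5*A/7)
(-5*u(-5, 3))*(-5*4 - 2) = (-5*(2/7 - 24/7*(-5) + (5/7)*3))*(-5*4 - 2) = (-5*(2/7 + 120/7 + 15/7))*(-20 - 2) = -5*137/7*(-22) = -685/7*(-22) = 15070/7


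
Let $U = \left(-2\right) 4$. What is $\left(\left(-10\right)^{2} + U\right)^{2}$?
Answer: $8464$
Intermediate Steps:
$U = -8$
$\left(\left(-10\right)^{2} + U\right)^{2} = \left(\left(-10\right)^{2} - 8\right)^{2} = \left(100 - 8\right)^{2} = 92^{2} = 8464$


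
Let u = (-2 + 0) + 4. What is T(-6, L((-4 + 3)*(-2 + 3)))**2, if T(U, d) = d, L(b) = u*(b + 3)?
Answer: 16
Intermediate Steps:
u = 2 (u = -2 + 4 = 2)
L(b) = 6 + 2*b (L(b) = 2*(b + 3) = 2*(3 + b) = 6 + 2*b)
T(-6, L((-4 + 3)*(-2 + 3)))**2 = (6 + 2*((-4 + 3)*(-2 + 3)))**2 = (6 + 2*(-1*1))**2 = (6 + 2*(-1))**2 = (6 - 2)**2 = 4**2 = 16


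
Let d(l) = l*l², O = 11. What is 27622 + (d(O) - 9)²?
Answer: 1775306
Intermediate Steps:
d(l) = l³
27622 + (d(O) - 9)² = 27622 + (11³ - 9)² = 27622 + (1331 - 9)² = 27622 + 1322² = 27622 + 1747684 = 1775306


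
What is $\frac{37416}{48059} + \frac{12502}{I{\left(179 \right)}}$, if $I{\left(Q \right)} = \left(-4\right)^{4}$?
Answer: $\frac{305206057}{6151552} \approx 49.615$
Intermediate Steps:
$I{\left(Q \right)} = 256$
$\frac{37416}{48059} + \frac{12502}{I{\left(179 \right)}} = \frac{37416}{48059} + \frac{12502}{256} = 37416 \cdot \frac{1}{48059} + 12502 \cdot \frac{1}{256} = \frac{37416}{48059} + \frac{6251}{128} = \frac{305206057}{6151552}$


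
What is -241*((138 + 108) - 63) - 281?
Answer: -44384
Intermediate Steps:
-241*((138 + 108) - 63) - 281 = -241*(246 - 63) - 281 = -241*183 - 281 = -44103 - 281 = -44384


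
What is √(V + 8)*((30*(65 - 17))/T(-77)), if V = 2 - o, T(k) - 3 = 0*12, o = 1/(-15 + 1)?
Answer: 240*√1974/7 ≈ 1523.3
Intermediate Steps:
o = -1/14 (o = 1/(-14) = -1/14 ≈ -0.071429)
T(k) = 3 (T(k) = 3 + 0*12 = 3 + 0 = 3)
V = 29/14 (V = 2 - 1*(-1/14) = 2 + 1/14 = 29/14 ≈ 2.0714)
√(V + 8)*((30*(65 - 17))/T(-77)) = √(29/14 + 8)*((30*(65 - 17))/3) = √(141/14)*((30*48)*(⅓)) = (√1974/14)*(1440*(⅓)) = (√1974/14)*480 = 240*√1974/7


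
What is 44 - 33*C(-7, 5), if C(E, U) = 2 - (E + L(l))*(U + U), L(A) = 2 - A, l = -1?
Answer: -1342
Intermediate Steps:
C(E, U) = 2 - 2*U*(3 + E) (C(E, U) = 2 - (E + (2 - 1*(-1)))*(U + U) = 2 - (E + (2 + 1))*2*U = 2 - (E + 3)*2*U = 2 - (3 + E)*2*U = 2 - 2*U*(3 + E))
44 - 33*C(-7, 5) = 44 - 33*(2 - 6*5 - 2*(-7)*5) = 44 - 33*(2 - 30 + 70) = 44 - 33*42 = 44 - 1386 = -1342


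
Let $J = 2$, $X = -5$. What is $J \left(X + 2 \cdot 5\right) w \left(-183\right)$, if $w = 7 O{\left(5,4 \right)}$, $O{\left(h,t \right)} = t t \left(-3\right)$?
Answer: $614880$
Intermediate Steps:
$O{\left(h,t \right)} = - 3 t^{2}$ ($O{\left(h,t \right)} = t^{2} \left(-3\right) = - 3 t^{2}$)
$w = -336$ ($w = 7 \left(- 3 \cdot 4^{2}\right) = 7 \left(\left(-3\right) 16\right) = 7 \left(-48\right) = -336$)
$J \left(X + 2 \cdot 5\right) w \left(-183\right) = 2 \left(-5 + 2 \cdot 5\right) \left(-336\right) \left(-183\right) = 2 \left(-5 + 10\right) \left(-336\right) \left(-183\right) = 2 \cdot 5 \left(-336\right) \left(-183\right) = 10 \left(-336\right) \left(-183\right) = \left(-3360\right) \left(-183\right) = 614880$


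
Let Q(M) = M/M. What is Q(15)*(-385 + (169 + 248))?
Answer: 32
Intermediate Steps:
Q(M) = 1
Q(15)*(-385 + (169 + 248)) = 1*(-385 + (169 + 248)) = 1*(-385 + 417) = 1*32 = 32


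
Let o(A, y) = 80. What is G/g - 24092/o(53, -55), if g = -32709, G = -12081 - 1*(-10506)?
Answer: -65658269/218060 ≈ -301.10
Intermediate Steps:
G = -1575 (G = -12081 + 10506 = -1575)
G/g - 24092/o(53, -55) = -1575/(-32709) - 24092/80 = -1575*(-1/32709) - 24092*1/80 = 525/10903 - 6023/20 = -65658269/218060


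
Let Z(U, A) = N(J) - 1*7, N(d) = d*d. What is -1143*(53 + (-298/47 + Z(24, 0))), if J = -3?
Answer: -2614041/47 ≈ -55618.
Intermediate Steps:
N(d) = d²
Z(U, A) = 2 (Z(U, A) = (-3)² - 1*7 = 9 - 7 = 2)
-1143*(53 + (-298/47 + Z(24, 0))) = -1143*(53 + (-298/47 + 2)) = -1143*(53 - 204/47) = -1143*2287/47 = -2614041/47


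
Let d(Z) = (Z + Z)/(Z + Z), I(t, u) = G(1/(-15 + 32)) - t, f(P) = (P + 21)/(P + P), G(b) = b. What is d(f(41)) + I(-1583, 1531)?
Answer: 26929/17 ≈ 1584.1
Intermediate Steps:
f(P) = (21 + P)/(2*P) (f(P) = (21 + P)/((2*P)) = (21 + P)*(1/(2*P)) = (21 + P)/(2*P))
I(t, u) = 1/17 - t (I(t, u) = 1/(-15 + 32) - t = 1/17 - t)
d(Z) = 1 (d(Z) = (2*Z)/((2*Z)) = (2*Z)*(1/(2*Z)) = 1)
d(f(41)) + I(-1583, 1531) = 1 + (1/17 - 1*(-1583)) = 1 + (1/17 + 1583) = 1 + 26912/17 = 26929/17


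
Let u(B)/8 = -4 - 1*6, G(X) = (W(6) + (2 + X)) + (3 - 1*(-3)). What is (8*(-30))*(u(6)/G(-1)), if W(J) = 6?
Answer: 19200/13 ≈ 1476.9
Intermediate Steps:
G(X) = 14 + X (G(X) = (6 + (2 + X)) + (3 - 1*(-3)) = (8 + X) + (3 + 3) = (8 + X) + 6 = 14 + X)
u(B) = -80 (u(B) = 8*(-4 - 1*6) = 8*(-4 - 6) = 8*(-10) = -80)
(8*(-30))*(u(6)/G(-1)) = (8*(-30))*(-80/(14 - 1)) = -(-19200)/13 = -240*(-80/13) = 19200/13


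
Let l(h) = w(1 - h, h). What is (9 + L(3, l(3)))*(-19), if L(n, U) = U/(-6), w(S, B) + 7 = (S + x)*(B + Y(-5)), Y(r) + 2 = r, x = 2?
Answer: -1159/6 ≈ -193.17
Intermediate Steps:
Y(r) = -2 + r
w(S, B) = -7 + (-7 + B)*(2 + S) (w(S, B) = -7 + (S + 2)*(B + (-2 - 5)) = -7 + (2 + S)*(B - 7) = -7 + (2 + S)*(-7 + B) = -7 + (-7 + B)*(2 + S))
l(h) = -28 + 9*h + h*(1 - h) (l(h) = -21 - 7*(1 - h) + 2*h + h*(1 - h) = -21 + (-7 + 7*h) + 2*h + h*(1 - h) = -28 + 9*h + h*(1 - h))
L(n, U) = -U/6 (L(n, U) = U*(-⅙) = -U/6)
(9 + L(3, l(3)))*(-19) = (9 - (-28 - 1*3² + 10*3)/6)*(-19) = (9 - (-28 - 1*9 + 30)/6)*(-19) = (9 - (-28 - 9 + 30)/6)*(-19) = (9 - ⅙*(-7))*(-19) = (9 + 7/6)*(-19) = (61/6)*(-19) = -1159/6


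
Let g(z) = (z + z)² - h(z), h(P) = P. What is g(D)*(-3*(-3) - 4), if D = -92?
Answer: 169740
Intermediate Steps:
g(z) = -z + 4*z² (g(z) = (z + z)² - z = (2*z)² - z = 4*z² - z = -z + 4*z²)
g(D)*(-3*(-3) - 4) = (-92*(-1 + 4*(-92)))*(-3*(-3) - 4) = (-92*(-1 - 368))*(9 - 4) = -92*(-369)*5 = 33948*5 = 169740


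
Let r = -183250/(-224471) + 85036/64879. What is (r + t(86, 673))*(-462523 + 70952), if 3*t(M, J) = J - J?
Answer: -21776966472318/26146237 ≈ -8.3289e+5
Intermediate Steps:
r = 30977192706/14563454009 (r = -183250*(-1/224471) + 85036*(1/64879) = 183250/224471 + 85036/64879 = 30977192706/14563454009 ≈ 2.1270)
t(M, J) = 0 (t(M, J) = (J - J)/3 = (⅓)*0 = 0)
(r + t(86, 673))*(-462523 + 70952) = (30977192706/14563454009 + 0)*(-462523 + 70952) = (30977192706/14563454009)*(-391571) = -21776966472318/26146237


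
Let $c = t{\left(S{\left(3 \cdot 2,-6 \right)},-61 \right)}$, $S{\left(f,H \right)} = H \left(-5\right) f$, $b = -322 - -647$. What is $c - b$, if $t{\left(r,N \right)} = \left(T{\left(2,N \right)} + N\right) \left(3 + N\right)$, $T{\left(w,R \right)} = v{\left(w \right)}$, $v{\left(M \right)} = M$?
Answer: $3097$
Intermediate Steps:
$b = 325$ ($b = -322 + 647 = 325$)
$T{\left(w,R \right)} = w$
$S{\left(f,H \right)} = - 5 H f$
$t{\left(r,N \right)} = \left(2 + N\right) \left(3 + N\right)$
$c = 3422$ ($c = 6 + \left(-61\right)^{2} + 5 \left(-61\right) = 6 + 3721 - 305 = 3422$)
$c - b = 3422 - 325 = 3097$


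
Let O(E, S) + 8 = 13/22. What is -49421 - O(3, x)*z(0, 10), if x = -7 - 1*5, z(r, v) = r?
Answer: -49421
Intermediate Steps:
x = -12 (x = -7 - 5 = -12)
O(E, S) = -163/22 (O(E, S) = -8 + 13/22 = -163/22)
-49421 - O(3, x)*z(0, 10) = -49421 - (-163)*0/22 = -49421 - 1*0 = -49421 + 0 = -49421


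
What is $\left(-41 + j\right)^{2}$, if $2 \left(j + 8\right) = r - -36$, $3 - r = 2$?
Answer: $\frac{3721}{4} \approx 930.25$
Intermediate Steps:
$r = 1$ ($r = 3 - 2 = 1$)
$j = \frac{21}{2}$ ($j = -8 + \frac{1 - -36}{2} = -8 + \frac{1 + 36}{2} = -8 + \frac{1}{2} \cdot 37 = -8 + \frac{37}{2} = \frac{21}{2} \approx 10.5$)
$\left(-41 + j\right)^{2} = \left(-41 + \frac{21}{2}\right)^{2} = \left(- \frac{61}{2}\right)^{2} = \frac{3721}{4}$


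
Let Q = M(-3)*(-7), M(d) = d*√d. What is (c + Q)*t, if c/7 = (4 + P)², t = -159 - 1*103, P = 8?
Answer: -264096 - 5502*I*√3 ≈ -2.641e+5 - 9529.8*I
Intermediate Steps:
M(d) = d^(3/2)
t = -262 (t = -159 - 103 = -262)
Q = 21*I*√3 (Q = (-3)^(3/2)*(-7) = -3*I*√3*(-7) = 21*I*√3 ≈ 36.373*I)
c = 1008 (c = 7*(4 + 8)² = 7*12² = 7*144 = 1008)
(c + Q)*t = (1008 + 21*I*√3)*(-262) = -264096 - 5502*I*√3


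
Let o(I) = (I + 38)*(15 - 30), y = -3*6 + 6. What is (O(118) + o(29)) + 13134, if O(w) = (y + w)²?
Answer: 23365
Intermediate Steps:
y = -12 (y = -18 + 6 = -12)
o(I) = -570 - 15*I (o(I) = (38 + I)*(-15) = -570 - 15*I)
O(w) = (-12 + w)²
(O(118) + o(29)) + 13134 = ((-12 + 118)² + (-570 - 15*29)) + 13134 = (106² + (-570 - 435)) + 13134 = (11236 - 1005) + 13134 = 10231 + 13134 = 23365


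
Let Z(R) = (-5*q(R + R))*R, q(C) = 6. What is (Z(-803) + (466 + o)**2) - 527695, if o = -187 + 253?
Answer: -220581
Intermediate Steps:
o = 66
Z(R) = -30*R (Z(R) = (-5*6)*R = -30*R)
(Z(-803) + (466 + o)**2) - 527695 = (-30*(-803) + (466 + 66)**2) - 527695 = (24090 + 532**2) - 527695 = (24090 + 283024) - 527695 = 307114 - 527695 = -220581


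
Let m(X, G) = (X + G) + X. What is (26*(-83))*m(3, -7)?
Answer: 2158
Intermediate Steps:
m(X, G) = G + 2*X (m(X, G) = (G + X) + X = G + 2*X)
(26*(-83))*m(3, -7) = (26*(-83))*(-7 + 2*3) = -2158*(-7 + 6) = -2158*(-1) = 2158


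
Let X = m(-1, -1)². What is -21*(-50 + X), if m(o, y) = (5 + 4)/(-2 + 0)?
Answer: 2499/4 ≈ 624.75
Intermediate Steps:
m(o, y) = -9/2 (m(o, y) = 9/(-2) = 9*(-½) = -9/2)
X = 81/4 (X = (-9/2)² = 81/4 ≈ 20.250)
-21*(-50 + X) = -21*(-50 + 81/4) = -21*(-119/4) = 2499/4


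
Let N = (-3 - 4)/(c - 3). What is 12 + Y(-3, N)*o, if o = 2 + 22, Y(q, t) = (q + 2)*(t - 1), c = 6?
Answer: 92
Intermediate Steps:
N = -7/3 (N = (-3 - 4)/(6 - 3) = -7/3 ≈ -2.3333)
Y(q, t) = (-1 + t)*(2 + q) (Y(q, t) = (2 + q)*(-1 + t) = (-1 + t)*(2 + q))
o = 24
12 + Y(-3, N)*o = 12 + (-2 - 1*(-3) + 2*(-7/3) - 3*(-7/3))*24 = 12 + (-2 + 3 - 14/3 + 7)*24 = 12 + (10/3)*24 = 12 + 80 = 92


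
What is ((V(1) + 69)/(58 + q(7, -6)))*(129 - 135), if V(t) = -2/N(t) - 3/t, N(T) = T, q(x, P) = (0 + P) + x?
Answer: -384/59 ≈ -6.5085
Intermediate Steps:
q(x, P) = P + x
V(t) = -5/t (V(t) = -2/t - 3/t = -5/t)
((V(1) + 69)/(58 + q(7, -6)))*(129 - 135) = ((-5/1 + 69)/(58 + (-6 + 7)))*(129 - 135) = ((-5*1 + 69)/(58 + 1))*(-6) = ((-5 + 69)/59)*(-6) = (64*(1/59))*(-6) = (64/59)*(-6) = -384/59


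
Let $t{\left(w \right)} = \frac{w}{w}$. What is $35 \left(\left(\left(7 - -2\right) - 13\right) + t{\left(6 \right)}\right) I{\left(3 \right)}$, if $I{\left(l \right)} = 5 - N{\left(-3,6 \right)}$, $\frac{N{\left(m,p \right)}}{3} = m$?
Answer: $-1470$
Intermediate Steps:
$N{\left(m,p \right)} = 3 m$
$t{\left(w \right)} = 1$
$I{\left(l \right)} = 14$ ($I{\left(l \right)} = 5 - 3 \left(-3\right) = 5 - -9 = 5 + 9 = 14$)
$35 \left(\left(\left(7 - -2\right) - 13\right) + t{\left(6 \right)}\right) I{\left(3 \right)} = 35 \left(\left(\left(7 - -2\right) - 13\right) + 1\right) 14 = 35 \left(\left(\left(7 + 2\right) - 13\right) + 1\right) 14 = 35 \left(\left(9 - 13\right) + 1\right) 14 = 35 \left(-4 + 1\right) 14 = 35 \left(-3\right) 14 = \left(-105\right) 14 = -1470$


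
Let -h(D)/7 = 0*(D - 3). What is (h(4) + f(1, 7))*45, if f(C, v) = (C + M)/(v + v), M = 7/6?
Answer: 195/28 ≈ 6.9643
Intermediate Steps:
h(D) = 0 (h(D) = -0*(D - 3) = -0*(-3 + D) = -7*0 = 0)
M = 7/6 (M = 7*(⅙) = 7/6 ≈ 1.1667)
f(C, v) = (7/6 + C)/(2*v) (f(C, v) = (C + 7/6)/(v + v) = (7/6 + C)/((2*v)) = (7/6 + C)*(1/(2*v)) = (7/6 + C)/(2*v))
(h(4) + f(1, 7))*45 = (0 + (1/12)*(7 + 6*1)/7)*45 = (0 + (1/12)*(⅐)*(7 + 6))*45 = (0 + (1/12)*(⅐)*13)*45 = (0 + 13/84)*45 = (13/84)*45 = 195/28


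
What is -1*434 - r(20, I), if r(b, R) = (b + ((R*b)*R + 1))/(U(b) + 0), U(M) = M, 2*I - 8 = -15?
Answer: -4473/10 ≈ -447.30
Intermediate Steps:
I = -7/2 (I = 4 + (1/2)*(-15) = 4 - 15/2 = -7/2 ≈ -3.5000)
r(b, R) = (1 + b + b*R**2)/b (r(b, R) = (b + ((R*b)*R + 1))/(b + 0) = (b + (b*R**2 + 1))/b = (b + (1 + b*R**2))/b = (1 + b + b*R**2)/b)
-1*434 - r(20, I) = -1*434 - (1 + (-7/2)**2 + 1/20) = -434 - (1 + 49/4 + 1/20) = -434 - 1*133/10 = -434 - 133/10 = -4473/10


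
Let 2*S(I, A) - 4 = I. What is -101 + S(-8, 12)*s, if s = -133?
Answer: 165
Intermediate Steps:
S(I, A) = 2 + I/2
-101 + S(-8, 12)*s = -101 + (2 + (½)*(-8))*(-133) = -101 + (2 - 4)*(-133) = -101 - 2*(-133) = -101 + 266 = 165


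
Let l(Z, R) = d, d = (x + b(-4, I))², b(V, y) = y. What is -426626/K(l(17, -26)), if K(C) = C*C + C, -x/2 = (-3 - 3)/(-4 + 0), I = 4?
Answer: -213313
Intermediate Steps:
x = -3 (x = -2*(-3 - 3)/(-4 + 0) = -(-12)/(-4) = -(-12)*(-1)/4 = -2*3/2 = -3)
d = 1 (d = (-3 + 4)² = 1² = 1)
l(Z, R) = 1
K(C) = C + C² (K(C) = C² + C = C + C²)
-426626/K(l(17, -26)) = -426626/(1 + 1) = -426626/(1*2) = -426626/2 = -426626*½ = -213313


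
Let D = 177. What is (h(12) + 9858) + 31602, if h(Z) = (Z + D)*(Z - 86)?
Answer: 27474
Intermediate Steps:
h(Z) = (-86 + Z)*(177 + Z) (h(Z) = (Z + 177)*(Z - 86) = (177 + Z)*(-86 + Z) = (-86 + Z)*(177 + Z))
(h(12) + 9858) + 31602 = ((-15222 + 12² + 91*12) + 9858) + 31602 = ((-15222 + 144 + 1092) + 9858) + 31602 = (-13986 + 9858) + 31602 = -4128 + 31602 = 27474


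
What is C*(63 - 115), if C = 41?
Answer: -2132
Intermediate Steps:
C*(63 - 115) = 41*(63 - 115) = 41*(-52) = -2132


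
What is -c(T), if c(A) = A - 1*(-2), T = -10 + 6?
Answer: 2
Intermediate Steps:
T = -4
c(A) = 2 + A (c(A) = A + 2 = 2 + A)
-c(T) = -(2 - 4) = -1*(-2) = 2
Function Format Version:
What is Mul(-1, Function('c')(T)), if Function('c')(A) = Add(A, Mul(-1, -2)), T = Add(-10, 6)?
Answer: 2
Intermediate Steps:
T = -4
Function('c')(A) = Add(2, A) (Function('c')(A) = Add(A, 2) = Add(2, A))
Mul(-1, Function('c')(T)) = Mul(-1, Add(2, -4)) = Mul(-1, -2) = 2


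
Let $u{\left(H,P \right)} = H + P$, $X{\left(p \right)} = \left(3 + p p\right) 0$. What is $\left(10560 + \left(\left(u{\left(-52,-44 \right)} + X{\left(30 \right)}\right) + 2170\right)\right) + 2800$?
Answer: $15434$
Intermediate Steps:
$X{\left(p \right)} = 0$ ($X{\left(p \right)} = \left(3 + p^{2}\right) 0 = 0$)
$\left(10560 + \left(\left(u{\left(-52,-44 \right)} + X{\left(30 \right)}\right) + 2170\right)\right) + 2800 = \left(10560 + \left(\left(\left(-52 - 44\right) + 0\right) + 2170\right)\right) + 2800 = \left(10560 + \left(\left(-96 + 0\right) + 2170\right)\right) + 2800 = \left(10560 + \left(-96 + 2170\right)\right) + 2800 = \left(10560 + 2074\right) + 2800 = 12634 + 2800 = 15434$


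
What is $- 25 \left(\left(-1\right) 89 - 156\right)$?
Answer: $6125$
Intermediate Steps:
$- 25 \left(\left(-1\right) 89 - 156\right) = - 25 \left(-89 - 156\right) = \left(-25\right) \left(-245\right) = 6125$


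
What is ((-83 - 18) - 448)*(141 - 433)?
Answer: 160308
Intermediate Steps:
((-83 - 18) - 448)*(141 - 433) = (-101 - 448)*(-292) = -549*(-292) = 160308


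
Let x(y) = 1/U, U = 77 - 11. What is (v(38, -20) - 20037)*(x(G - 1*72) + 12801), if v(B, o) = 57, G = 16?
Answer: -2813407110/11 ≈ -2.5576e+8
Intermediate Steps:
U = 66
x(y) = 1/66
(v(38, -20) - 20037)*(x(G - 1*72) + 12801) = (57 - 20037)*(1/66 + 12801) = -19980*844867/66 = -2813407110/11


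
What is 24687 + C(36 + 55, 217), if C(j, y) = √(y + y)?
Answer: 24687 + √434 ≈ 24708.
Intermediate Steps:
C(j, y) = √2*√y (C(j, y) = √(2*y) = √2*√y)
24687 + C(36 + 55, 217) = 24687 + √2*√217 = 24687 + √434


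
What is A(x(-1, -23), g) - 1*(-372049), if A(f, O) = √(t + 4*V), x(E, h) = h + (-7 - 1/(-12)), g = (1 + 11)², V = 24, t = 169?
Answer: 372049 + √265 ≈ 3.7207e+5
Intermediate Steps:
g = 144 (g = 12² = 144)
x(E, h) = -83/12 + h (x(E, h) = h + (-7 - 1*(-1/12)) = h + (-7 + 1/12) = h - 83/12 = -83/12 + h)
A(f, O) = √265 (A(f, O) = √(169 + 4*24) = √(169 + 96) = √265)
A(x(-1, -23), g) - 1*(-372049) = √265 - 1*(-372049) = √265 + 372049 = 372049 + √265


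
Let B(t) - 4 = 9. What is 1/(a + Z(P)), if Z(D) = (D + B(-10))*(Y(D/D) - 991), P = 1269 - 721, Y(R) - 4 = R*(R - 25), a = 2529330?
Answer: 1/1962159 ≈ 5.0964e-7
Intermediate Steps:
B(t) = 13 (B(t) = 4 + 9 = 13)
Y(R) = 4 + R*(-25 + R) (Y(R) = 4 + R*(R - 25) = 4 + R*(-25 + R))
P = 548
Z(D) = -13143 - 1011*D (Z(D) = (D + 13)*((4 + (D/D)² - 25*D/D) - 991) = (13 + D)*((4 + 1² - 25*1) - 991) = (13 + D)*((4 + 1 - 25) - 991) = (13 + D)*(-20 - 991) = (13 + D)*(-1011) = -13143 - 1011*D)
1/(a + Z(P)) = 1/(2529330 + (-13143 - 1011*548)) = 1/(2529330 + (-13143 - 554028)) = 1/(2529330 - 567171) = 1/1962159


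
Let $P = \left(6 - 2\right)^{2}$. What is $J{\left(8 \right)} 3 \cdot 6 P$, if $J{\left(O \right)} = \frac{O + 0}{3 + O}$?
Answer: $\frac{2304}{11} \approx 209.45$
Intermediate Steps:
$P = 16$ ($P = 4^{2} = 16$)
$J{\left(O \right)} = \frac{O}{3 + O}$
$J{\left(8 \right)} 3 \cdot 6 P = \frac{8}{3 + 8} \cdot 3 \cdot 6 \cdot 16 = \frac{8}{11} \cdot 18 \cdot 16 = 8 \cdot \frac{1}{11} \cdot 288 = \frac{8}{11} \cdot 288 = \frac{2304}{11}$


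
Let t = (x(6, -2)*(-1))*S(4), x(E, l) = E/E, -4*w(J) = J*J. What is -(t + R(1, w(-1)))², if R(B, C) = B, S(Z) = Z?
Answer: -9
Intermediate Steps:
w(J) = -J²/4 (w(J) = -J*J/4 = -J²/4)
x(E, l) = 1
t = -4 (t = (1*(-1))*4 = -1*4 = -4)
-(t + R(1, w(-1)))² = -(-4 + 1)² = -1*(-3)² = -1*9 = -9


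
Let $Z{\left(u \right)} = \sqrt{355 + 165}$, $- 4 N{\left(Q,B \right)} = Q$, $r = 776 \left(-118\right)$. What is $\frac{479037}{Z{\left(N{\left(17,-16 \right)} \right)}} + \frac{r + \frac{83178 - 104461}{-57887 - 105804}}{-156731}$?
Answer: $\frac{14988836205}{25655454121} + \frac{36849 \sqrt{130}}{20} \approx 21008.0$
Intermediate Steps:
$r = -91568$
$N{\left(Q,B \right)} = - \frac{Q}{4}$
$Z{\left(u \right)} = 2 \sqrt{130}$ ($Z{\left(u \right)} = \sqrt{520} = 2 \sqrt{130}$)
$\frac{479037}{Z{\left(N{\left(17,-16 \right)} \right)}} + \frac{r + \frac{83178 - 104461}{-57887 - 105804}}{-156731} = \frac{479037}{2 \sqrt{130}} + \frac{-91568 + \frac{83178 - 104461}{-57887 - 105804}}{-156731} = 479037 \frac{\sqrt{130}}{260} + \left(-91568 - \frac{21283}{-163691}\right) \left(- \frac{1}{156731}\right) = \frac{36849 \sqrt{130}}{20} + \left(-91568 - - \frac{21283}{163691}\right) \left(- \frac{1}{156731}\right) = \frac{36849 \sqrt{130}}{20} + \left(-91568 + \frac{21283}{163691}\right) \left(- \frac{1}{156731}\right) = \frac{36849 \sqrt{130}}{20} - - \frac{14988836205}{25655454121} = \frac{36849 \sqrt{130}}{20} + \frac{14988836205}{25655454121} = \frac{14988836205}{25655454121} + \frac{36849 \sqrt{130}}{20}$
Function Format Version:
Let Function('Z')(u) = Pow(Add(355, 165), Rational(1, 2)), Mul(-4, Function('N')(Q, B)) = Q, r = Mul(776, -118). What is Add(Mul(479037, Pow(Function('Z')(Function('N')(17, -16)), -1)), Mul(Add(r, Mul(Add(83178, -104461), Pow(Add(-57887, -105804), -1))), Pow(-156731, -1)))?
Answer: Add(Rational(14988836205, 25655454121), Mul(Rational(36849, 20), Pow(130, Rational(1, 2)))) ≈ 21008.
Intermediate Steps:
r = -91568
Function('N')(Q, B) = Mul(Rational(-1, 4), Q)
Function('Z')(u) = Mul(2, Pow(130, Rational(1, 2))) (Function('Z')(u) = Pow(520, Rational(1, 2)) = Mul(2, Pow(130, Rational(1, 2))))
Add(Mul(479037, Pow(Function('Z')(Function('N')(17, -16)), -1)), Mul(Add(r, Mul(Add(83178, -104461), Pow(Add(-57887, -105804), -1))), Pow(-156731, -1))) = Add(Mul(479037, Pow(Mul(2, Pow(130, Rational(1, 2))), -1)), Mul(Add(-91568, Mul(Add(83178, -104461), Pow(Add(-57887, -105804), -1))), Pow(-156731, -1))) = Add(Mul(479037, Mul(Rational(1, 260), Pow(130, Rational(1, 2)))), Mul(Add(-91568, Mul(-21283, Pow(-163691, -1))), Rational(-1, 156731))) = Add(Mul(Rational(36849, 20), Pow(130, Rational(1, 2))), Mul(Add(-91568, Mul(-21283, Rational(-1, 163691))), Rational(-1, 156731))) = Add(Mul(Rational(36849, 20), Pow(130, Rational(1, 2))), Mul(Add(-91568, Rational(21283, 163691)), Rational(-1, 156731))) = Add(Mul(Rational(36849, 20), Pow(130, Rational(1, 2))), Mul(Rational(-14988836205, 163691), Rational(-1, 156731))) = Add(Mul(Rational(36849, 20), Pow(130, Rational(1, 2))), Rational(14988836205, 25655454121)) = Add(Rational(14988836205, 25655454121), Mul(Rational(36849, 20), Pow(130, Rational(1, 2))))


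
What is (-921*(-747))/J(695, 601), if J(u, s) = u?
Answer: 687987/695 ≈ 989.91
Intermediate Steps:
(-921*(-747))/J(695, 601) = -921*(-747)/695 = 687987*(1/695) = 687987/695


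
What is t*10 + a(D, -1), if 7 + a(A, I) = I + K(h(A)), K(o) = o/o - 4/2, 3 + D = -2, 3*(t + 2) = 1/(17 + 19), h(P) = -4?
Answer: -1561/54 ≈ -28.907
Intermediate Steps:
t = -215/108 (t = -2 + 1/(3*(17 + 19)) = -2 + (⅓)/36 = -2 + (⅓)*(1/36) = -2 + 1/108 = -215/108 ≈ -1.9907)
D = -5 (D = -3 - 2 = -5)
K(o) = -1 (K(o) = 1 - 4*½ = 1 - 2 = -1)
a(A, I) = -8 + I (a(A, I) = -7 + (I - 1) = -7 + (-1 + I) = -8 + I)
t*10 + a(D, -1) = -215/108*10 + (-8 - 1) = -1075/54 - 9 = -1561/54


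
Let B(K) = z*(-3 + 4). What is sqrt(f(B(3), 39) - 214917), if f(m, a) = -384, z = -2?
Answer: I*sqrt(215301) ≈ 464.01*I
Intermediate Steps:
B(K) = -2 (B(K) = -2*(-3 + 4) = -2*1 = -2)
sqrt(f(B(3), 39) - 214917) = sqrt(-384 - 214917) = sqrt(-215301) = I*sqrt(215301)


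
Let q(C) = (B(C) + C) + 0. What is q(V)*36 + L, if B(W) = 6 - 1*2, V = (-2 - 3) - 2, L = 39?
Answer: -69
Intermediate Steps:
V = -7 (V = -5 - 2 = -7)
B(W) = 4 (B(W) = 6 - 2 = 4)
q(C) = 4 + C (q(C) = (4 + C) + 0 = 4 + C)
q(V)*36 + L = (4 - 7)*36 + 39 = -3*36 + 39 = -108 + 39 = -69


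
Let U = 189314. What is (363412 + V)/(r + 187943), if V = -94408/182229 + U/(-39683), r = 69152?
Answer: 2627936895931114/1859155087972665 ≈ 1.4135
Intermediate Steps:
V = -38244893570/7231393407 (V = -94408/182229 + 189314/(-39683) = -94408*1/182229 + 189314*(-1/39683) = -94408/182229 - 189314/39683 = -38244893570/7231393407 ≈ -5.2887)
(363412 + V)/(r + 187943) = (363412 - 38244893570/7231393407)/(69152 + 187943) = (2627936895931114/7231393407)/257095 = (2627936895931114/7231393407)*(1/257095) = 2627936895931114/1859155087972665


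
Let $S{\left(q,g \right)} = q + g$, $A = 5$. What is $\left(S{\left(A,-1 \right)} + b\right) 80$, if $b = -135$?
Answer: $-10480$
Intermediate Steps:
$S{\left(q,g \right)} = g + q$
$\left(S{\left(A,-1 \right)} + b\right) 80 = \left(\left(-1 + 5\right) - 135\right) 80 = \left(4 - 135\right) 80 = \left(-131\right) 80 = -10480$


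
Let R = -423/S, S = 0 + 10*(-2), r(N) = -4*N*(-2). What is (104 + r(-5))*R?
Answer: 6768/5 ≈ 1353.6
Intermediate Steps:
r(N) = 8*N
S = -20 (S = 0 - 20 = -20)
R = 423/20 (R = -423/(-20) = -423*(-1/20) = 423/20 ≈ 21.150)
(104 + r(-5))*R = (104 + 8*(-5))*(423/20) = (104 - 40)*(423/20) = 64*(423/20) = 6768/5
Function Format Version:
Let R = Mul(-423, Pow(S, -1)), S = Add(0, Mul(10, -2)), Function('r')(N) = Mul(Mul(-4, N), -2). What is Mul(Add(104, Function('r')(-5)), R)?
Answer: Rational(6768, 5) ≈ 1353.6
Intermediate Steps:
Function('r')(N) = Mul(8, N)
S = -20 (S = Add(0, -20) = -20)
R = Rational(423, 20) (R = Mul(-423, Pow(-20, -1)) = Mul(-423, Rational(-1, 20)) = Rational(423, 20) ≈ 21.150)
Mul(Add(104, Function('r')(-5)), R) = Mul(Add(104, Mul(8, -5)), Rational(423, 20)) = Mul(Add(104, -40), Rational(423, 20)) = Mul(64, Rational(423, 20)) = Rational(6768, 5)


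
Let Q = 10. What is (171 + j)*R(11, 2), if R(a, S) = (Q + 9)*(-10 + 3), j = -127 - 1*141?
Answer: 12901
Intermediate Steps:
j = -268 (j = -127 - 141 = -268)
R(a, S) = -133 (R(a, S) = (10 + 9)*(-10 + 3) = 19*(-7) = -133)
(171 + j)*R(11, 2) = (171 - 268)*(-133) = -97*(-133) = 12901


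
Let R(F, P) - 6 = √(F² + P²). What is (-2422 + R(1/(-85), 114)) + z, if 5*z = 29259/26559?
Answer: -35644829/14755 + √93896101/85 ≈ -2301.8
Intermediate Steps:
z = 3251/14755 (z = (29259/26559)/5 = (29259*(1/26559))/5 = (⅕)*(3251/2951) = 3251/14755 ≈ 0.22033)
R(F, P) = 6 + √(F² + P²)
(-2422 + R(1/(-85), 114)) + z = (-2422 + (6 + √((1/(-85))² + 114²))) + 3251/14755 = (-2422 + (6 + √((-1/85)² + 12996))) + 3251/14755 = (-2422 + (6 + √(1/7225 + 12996))) + 3251/14755 = (-2422 + (6 + √(93896101/7225))) + 3251/14755 = (-2422 + (6 + √93896101/85)) + 3251/14755 = (-2416 + √93896101/85) + 3251/14755 = -35644829/14755 + √93896101/85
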